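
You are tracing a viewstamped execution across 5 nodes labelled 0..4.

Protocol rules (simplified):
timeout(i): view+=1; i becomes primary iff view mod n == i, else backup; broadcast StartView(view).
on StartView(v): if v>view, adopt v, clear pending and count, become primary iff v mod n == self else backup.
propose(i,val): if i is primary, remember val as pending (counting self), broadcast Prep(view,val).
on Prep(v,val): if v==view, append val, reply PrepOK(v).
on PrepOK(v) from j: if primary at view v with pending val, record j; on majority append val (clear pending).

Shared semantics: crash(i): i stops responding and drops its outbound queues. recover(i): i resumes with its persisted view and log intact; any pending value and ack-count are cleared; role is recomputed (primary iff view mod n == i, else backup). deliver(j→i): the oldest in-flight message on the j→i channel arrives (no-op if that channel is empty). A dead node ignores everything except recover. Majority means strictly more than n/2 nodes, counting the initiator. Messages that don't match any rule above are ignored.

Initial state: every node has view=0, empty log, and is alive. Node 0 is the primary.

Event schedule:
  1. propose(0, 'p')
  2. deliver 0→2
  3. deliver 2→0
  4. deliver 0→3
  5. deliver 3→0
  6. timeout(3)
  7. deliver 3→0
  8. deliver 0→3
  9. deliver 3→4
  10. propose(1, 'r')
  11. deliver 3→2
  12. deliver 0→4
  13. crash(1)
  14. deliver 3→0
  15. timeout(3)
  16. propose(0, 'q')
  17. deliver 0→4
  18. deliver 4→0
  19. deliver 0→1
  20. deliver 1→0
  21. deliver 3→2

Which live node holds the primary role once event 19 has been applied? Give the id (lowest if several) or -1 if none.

-1

1. propose(0,'p'):  nop
2. deliver 0→2:  <2:back v0 p>
3. deliver 2→0:  nop
4. deliver 0→3:  <3:back v0 p>
5. deliver 3→0:  <0:prim v0 p>
6. timeout(3):  <3:back v1 p>
7. deliver 3→0:  <0:back v1 p>
8. deliver 0→3:  nop
9. deliver 3→4:  <4:back v1 ->
10. propose(1,'r'):  nop
11. deliver 3→2:  <2:back v1 p>
12. deliver 0→4:  nop
13. crash(1):  <1:✗back v0 ->
14. deliver 3→0:  nop
15. timeout(3):  <3:back v2 p>
16. propose(0,'q'):  nop
17. deliver 0→4:  nop
18. deliver 4→0:  nop
19. deliver 0→1:  nop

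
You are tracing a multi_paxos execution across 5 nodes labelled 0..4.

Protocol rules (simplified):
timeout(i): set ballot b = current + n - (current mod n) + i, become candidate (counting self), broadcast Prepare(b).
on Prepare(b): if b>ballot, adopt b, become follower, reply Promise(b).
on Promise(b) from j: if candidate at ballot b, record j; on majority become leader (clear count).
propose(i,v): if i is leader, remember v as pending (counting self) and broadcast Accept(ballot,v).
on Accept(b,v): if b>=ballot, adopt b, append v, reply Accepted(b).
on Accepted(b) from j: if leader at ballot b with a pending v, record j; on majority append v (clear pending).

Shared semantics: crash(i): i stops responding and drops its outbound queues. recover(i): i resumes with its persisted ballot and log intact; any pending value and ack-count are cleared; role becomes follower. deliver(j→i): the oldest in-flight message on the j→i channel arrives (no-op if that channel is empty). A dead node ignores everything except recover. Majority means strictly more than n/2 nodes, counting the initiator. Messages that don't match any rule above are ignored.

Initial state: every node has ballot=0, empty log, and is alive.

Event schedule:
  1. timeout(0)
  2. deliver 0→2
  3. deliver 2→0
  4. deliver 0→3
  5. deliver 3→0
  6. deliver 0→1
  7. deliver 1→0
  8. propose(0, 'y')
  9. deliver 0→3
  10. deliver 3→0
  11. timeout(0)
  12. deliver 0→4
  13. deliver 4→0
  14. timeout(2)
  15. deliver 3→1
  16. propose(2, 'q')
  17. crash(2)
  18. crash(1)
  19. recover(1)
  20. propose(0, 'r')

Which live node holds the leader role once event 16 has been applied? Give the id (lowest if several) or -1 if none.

-1

step 1 timeout(0): 0={cand,b=5,log=-}
step 2 deliver 0→2: 2={foll,b=5,log=-}
step 3 deliver 2→0: —
step 4 deliver 0→3: 3={foll,b=5,log=-}
step 5 deliver 3→0: 0={lead,b=5,log=-}
step 6 deliver 0→1: 1={foll,b=5,log=-}
step 7 deliver 1→0: —
step 8 propose(0,'y'): —
step 9 deliver 0→3: 3={foll,b=5,log=y}
step 10 deliver 3→0: —
step 11 timeout(0): 0={cand,b=10,log=-}
step 12 deliver 0→4: 4={foll,b=5,log=-}
step 13 deliver 4→0: —
step 14 timeout(2): 2={cand,b=12,log=-}
step 15 deliver 3→1: —
step 16 propose(2,'q'): —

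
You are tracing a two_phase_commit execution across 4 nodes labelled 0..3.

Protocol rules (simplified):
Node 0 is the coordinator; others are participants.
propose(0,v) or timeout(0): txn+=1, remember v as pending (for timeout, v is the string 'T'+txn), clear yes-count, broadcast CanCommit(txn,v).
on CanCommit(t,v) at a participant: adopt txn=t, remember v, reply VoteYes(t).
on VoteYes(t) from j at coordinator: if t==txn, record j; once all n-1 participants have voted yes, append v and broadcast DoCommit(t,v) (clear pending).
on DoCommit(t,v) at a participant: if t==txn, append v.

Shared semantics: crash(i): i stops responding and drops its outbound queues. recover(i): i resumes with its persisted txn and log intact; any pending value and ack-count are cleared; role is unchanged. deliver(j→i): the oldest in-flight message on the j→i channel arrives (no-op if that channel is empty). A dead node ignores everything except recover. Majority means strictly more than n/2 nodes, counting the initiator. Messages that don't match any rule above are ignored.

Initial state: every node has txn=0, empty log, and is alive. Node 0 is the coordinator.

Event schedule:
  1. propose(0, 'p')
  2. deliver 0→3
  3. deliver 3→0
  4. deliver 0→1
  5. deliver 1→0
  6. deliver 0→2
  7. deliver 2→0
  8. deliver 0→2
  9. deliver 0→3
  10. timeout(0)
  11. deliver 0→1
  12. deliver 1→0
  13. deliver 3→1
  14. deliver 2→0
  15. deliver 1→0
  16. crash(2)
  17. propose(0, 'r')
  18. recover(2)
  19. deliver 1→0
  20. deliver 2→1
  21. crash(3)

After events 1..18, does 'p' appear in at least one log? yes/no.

e1 propose(0,'p'): 0[coor,t=1,-]
e2 deliver 0→3: 3[part,t=1,-]
e3 deliver 3→0: ·
e4 deliver 0→1: 1[part,t=1,-]
e5 deliver 1→0: ·
e6 deliver 0→2: 2[part,t=1,-]
e7 deliver 2→0: 0[coor,t=1,p]
e8 deliver 0→2: 2[part,t=1,p]
e9 deliver 0→3: 3[part,t=1,p]
e10 timeout(0): 0[coor,t=2,p]
e11 deliver 0→1: 1[part,t=1,p]
e12 deliver 1→0: ·
e13 deliver 3→1: ·
e14 deliver 2→0: ·
e15 deliver 1→0: ·
e16 crash(2): 2[✗part,t=1,p]
e17 propose(0,'r'): 0[coor,t=3,p]
e18 recover(2): 2[part,t=1,p]

yes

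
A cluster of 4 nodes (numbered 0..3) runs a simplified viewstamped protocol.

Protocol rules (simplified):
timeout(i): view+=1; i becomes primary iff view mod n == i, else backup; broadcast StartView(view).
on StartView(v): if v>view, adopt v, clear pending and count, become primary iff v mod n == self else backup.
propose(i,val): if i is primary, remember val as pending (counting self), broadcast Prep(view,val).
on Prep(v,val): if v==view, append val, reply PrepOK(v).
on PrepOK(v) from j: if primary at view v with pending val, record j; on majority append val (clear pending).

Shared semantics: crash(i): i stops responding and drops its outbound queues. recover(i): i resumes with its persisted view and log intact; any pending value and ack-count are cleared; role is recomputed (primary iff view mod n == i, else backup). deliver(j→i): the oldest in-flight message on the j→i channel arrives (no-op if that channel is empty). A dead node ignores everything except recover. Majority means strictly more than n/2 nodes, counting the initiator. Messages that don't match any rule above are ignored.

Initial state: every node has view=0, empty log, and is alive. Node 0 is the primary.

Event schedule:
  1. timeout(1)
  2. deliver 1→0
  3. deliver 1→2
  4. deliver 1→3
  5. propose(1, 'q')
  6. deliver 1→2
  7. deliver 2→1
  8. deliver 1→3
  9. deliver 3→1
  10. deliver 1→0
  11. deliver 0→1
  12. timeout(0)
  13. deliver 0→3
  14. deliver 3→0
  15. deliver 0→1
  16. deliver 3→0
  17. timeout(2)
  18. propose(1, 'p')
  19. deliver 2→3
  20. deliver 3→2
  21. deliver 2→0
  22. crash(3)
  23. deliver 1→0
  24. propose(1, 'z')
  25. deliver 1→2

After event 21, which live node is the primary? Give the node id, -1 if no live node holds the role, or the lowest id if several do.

1. timeout(1):  <1:prim v1 ->
2. deliver 1→0:  <0:back v1 ->
3. deliver 1→2:  <2:back v1 ->
4. deliver 1→3:  <3:back v1 ->
5. propose(1,'q'):  nop
6. deliver 1→2:  <2:back v1 q>
7. deliver 2→1:  nop
8. deliver 1→3:  <3:back v1 q>
9. deliver 3→1:  <1:prim v1 q>
10. deliver 1→0:  <0:back v1 q>
11. deliver 0→1:  nop
12. timeout(0):  <0:back v2 q>
13. deliver 0→3:  <3:back v2 q>
14. deliver 3→0:  nop
15. deliver 0→1:  <1:back v2 q>
16. deliver 3→0:  nop
17. timeout(2):  <2:prim v2 q>
18. propose(1,'p'):  nop
19. deliver 2→3:  nop
20. deliver 3→2:  nop
21. deliver 2→0:  nop

2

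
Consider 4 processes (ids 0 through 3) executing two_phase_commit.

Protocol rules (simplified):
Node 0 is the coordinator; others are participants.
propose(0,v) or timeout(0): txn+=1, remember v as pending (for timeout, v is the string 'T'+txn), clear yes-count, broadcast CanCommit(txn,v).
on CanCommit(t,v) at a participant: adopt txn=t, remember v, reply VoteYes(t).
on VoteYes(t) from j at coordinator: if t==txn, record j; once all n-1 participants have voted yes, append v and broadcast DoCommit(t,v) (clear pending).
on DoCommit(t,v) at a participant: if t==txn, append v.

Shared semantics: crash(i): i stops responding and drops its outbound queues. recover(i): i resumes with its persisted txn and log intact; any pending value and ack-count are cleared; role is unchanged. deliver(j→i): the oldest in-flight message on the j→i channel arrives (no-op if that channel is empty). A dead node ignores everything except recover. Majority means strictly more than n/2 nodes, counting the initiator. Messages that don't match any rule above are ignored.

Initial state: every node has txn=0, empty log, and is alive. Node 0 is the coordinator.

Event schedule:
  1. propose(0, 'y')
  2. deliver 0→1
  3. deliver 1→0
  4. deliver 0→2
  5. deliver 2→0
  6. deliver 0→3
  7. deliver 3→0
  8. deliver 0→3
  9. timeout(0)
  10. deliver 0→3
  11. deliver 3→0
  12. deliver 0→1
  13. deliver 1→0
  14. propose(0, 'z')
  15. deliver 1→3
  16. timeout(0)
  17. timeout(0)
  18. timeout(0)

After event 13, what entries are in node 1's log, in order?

y

1. propose(0,'y'):  <0:coor t1 ->
2. deliver 0→1:  <1:part t1 ->
3. deliver 1→0:  nop
4. deliver 0→2:  <2:part t1 ->
5. deliver 2→0:  nop
6. deliver 0→3:  <3:part t1 ->
7. deliver 3→0:  <0:coor t1 y>
8. deliver 0→3:  <3:part t1 y>
9. timeout(0):  <0:coor t2 y>
10. deliver 0→3:  <3:part t2 y>
11. deliver 3→0:  nop
12. deliver 0→1:  <1:part t1 y>
13. deliver 1→0:  nop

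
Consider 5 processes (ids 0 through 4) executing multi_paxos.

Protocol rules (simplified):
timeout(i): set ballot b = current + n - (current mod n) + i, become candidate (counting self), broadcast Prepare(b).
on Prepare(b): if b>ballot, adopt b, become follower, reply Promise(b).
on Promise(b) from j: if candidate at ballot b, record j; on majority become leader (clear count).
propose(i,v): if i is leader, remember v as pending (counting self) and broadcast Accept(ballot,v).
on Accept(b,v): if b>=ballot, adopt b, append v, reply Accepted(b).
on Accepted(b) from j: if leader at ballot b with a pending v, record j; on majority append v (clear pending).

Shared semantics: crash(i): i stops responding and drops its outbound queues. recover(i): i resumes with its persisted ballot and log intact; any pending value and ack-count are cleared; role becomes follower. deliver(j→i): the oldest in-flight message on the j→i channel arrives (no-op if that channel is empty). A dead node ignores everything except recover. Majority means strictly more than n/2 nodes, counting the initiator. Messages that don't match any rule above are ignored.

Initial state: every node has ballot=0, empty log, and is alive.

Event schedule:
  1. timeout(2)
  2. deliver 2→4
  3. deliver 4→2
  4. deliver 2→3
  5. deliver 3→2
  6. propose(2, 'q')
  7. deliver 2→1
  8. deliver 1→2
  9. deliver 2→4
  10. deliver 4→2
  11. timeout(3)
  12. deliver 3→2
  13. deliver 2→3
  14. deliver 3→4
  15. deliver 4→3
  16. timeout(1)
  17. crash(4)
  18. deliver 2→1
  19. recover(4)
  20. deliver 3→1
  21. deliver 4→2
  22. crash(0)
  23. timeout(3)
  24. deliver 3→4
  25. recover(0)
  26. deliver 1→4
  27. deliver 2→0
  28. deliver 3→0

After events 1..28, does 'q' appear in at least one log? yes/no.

yes

[1] timeout(2) → N2(cand b7 [-])
[2] deliver 2→4 → N4(foll b7 [-])
[3] deliver 4→2 → ∅
[4] deliver 2→3 → N3(foll b7 [-])
[5] deliver 3→2 → N2(lead b7 [-])
[6] propose(2,'q') → ∅
[7] deliver 2→1 → N1(foll b7 [-])
[8] deliver 1→2 → ∅
[9] deliver 2→4 → N4(foll b7 [q])
[10] deliver 4→2 → ∅
[11] timeout(3) → N3(cand b13 [-])
[12] deliver 3→2 → N2(foll b13 [-])
[13] deliver 2→3 → ∅
[14] deliver 3→4 → N4(foll b13 [q])
[15] deliver 4→3 → ∅
[16] timeout(1) → N1(cand b11 [-])
[17] crash(4) → N4(✗foll b13 [q])
[18] deliver 2→1 → ∅
[19] recover(4) → N4(foll b13 [q])
[20] deliver 3→1 → N1(foll b13 [-])
[21] deliver 4→2 → ∅
[22] crash(0) → N0(✗foll b0 [-])
[23] timeout(3) → N3(cand b18 [-])
[24] deliver 3→4 → N4(foll b18 [q])
[25] recover(0) → N0(foll b0 [-])
[26] deliver 1→4 → ∅
[27] deliver 2→0 → N0(foll b7 [-])
[28] deliver 3→0 → N0(foll b13 [-])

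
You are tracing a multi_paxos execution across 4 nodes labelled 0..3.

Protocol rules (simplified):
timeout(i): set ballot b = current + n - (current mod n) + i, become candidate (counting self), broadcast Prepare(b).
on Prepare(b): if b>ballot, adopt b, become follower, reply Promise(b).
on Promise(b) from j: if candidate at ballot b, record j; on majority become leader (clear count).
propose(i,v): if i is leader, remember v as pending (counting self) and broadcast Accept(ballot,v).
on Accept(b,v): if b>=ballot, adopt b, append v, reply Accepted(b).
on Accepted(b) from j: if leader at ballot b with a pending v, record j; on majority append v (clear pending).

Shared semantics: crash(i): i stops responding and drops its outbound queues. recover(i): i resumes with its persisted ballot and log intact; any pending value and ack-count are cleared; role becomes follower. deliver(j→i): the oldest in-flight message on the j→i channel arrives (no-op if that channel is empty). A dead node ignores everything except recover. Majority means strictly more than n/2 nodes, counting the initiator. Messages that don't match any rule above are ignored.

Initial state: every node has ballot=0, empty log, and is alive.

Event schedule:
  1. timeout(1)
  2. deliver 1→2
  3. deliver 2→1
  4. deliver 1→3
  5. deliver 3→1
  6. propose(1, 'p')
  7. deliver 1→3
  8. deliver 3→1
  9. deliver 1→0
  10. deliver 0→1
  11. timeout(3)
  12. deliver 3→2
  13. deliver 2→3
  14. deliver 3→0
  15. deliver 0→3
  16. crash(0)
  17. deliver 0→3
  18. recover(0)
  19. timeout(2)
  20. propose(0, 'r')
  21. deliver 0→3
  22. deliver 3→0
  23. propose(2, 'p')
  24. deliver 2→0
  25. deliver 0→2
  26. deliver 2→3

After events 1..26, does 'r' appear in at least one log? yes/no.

e1 timeout(1): 1[cand,b=5,-]
e2 deliver 1→2: 2[foll,b=5,-]
e3 deliver 2→1: ·
e4 deliver 1→3: 3[foll,b=5,-]
e5 deliver 3→1: 1[lead,b=5,-]
e6 propose(1,'p'): ·
e7 deliver 1→3: 3[foll,b=5,p]
e8 deliver 3→1: ·
e9 deliver 1→0: 0[foll,b=5,-]
e10 deliver 0→1: ·
e11 timeout(3): 3[cand,b=11,p]
e12 deliver 3→2: 2[foll,b=11,-]
e13 deliver 2→3: ·
e14 deliver 3→0: 0[foll,b=11,-]
e15 deliver 0→3: 3[lead,b=11,p]
e16 crash(0): 0[✗foll,b=11,-]
e17 deliver 0→3: ·
e18 recover(0): 0[foll,b=11,-]
e19 timeout(2): 2[cand,b=14,-]
e20 propose(0,'r'): ·
e21 deliver 0→3: ·
e22 deliver 3→0: ·
e23 propose(2,'p'): ·
e24 deliver 2→0: 0[foll,b=14,-]
e25 deliver 0→2: ·
e26 deliver 2→3: 3[foll,b=14,p]

no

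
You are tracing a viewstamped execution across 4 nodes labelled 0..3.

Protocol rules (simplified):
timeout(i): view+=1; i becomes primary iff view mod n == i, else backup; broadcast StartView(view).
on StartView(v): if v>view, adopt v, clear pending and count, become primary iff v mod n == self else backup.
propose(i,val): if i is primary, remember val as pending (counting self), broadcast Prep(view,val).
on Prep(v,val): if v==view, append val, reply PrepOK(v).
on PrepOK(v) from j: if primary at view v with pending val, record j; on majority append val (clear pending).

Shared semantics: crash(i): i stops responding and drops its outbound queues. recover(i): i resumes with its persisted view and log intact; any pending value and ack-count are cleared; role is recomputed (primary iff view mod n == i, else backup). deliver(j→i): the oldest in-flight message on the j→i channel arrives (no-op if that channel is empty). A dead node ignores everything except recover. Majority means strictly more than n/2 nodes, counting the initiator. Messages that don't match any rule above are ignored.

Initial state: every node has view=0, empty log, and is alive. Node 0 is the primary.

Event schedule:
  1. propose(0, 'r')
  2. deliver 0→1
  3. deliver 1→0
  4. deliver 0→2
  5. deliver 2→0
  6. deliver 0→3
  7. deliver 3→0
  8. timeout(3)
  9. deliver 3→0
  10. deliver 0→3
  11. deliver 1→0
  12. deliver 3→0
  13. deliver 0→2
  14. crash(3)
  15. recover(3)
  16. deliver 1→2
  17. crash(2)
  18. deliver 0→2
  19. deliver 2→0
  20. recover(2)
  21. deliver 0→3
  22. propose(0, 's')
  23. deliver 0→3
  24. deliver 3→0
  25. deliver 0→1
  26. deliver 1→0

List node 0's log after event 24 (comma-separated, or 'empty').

1. propose(0,'r'):  nop
2. deliver 0→1:  <1:back v0 r>
3. deliver 1→0:  nop
4. deliver 0→2:  <2:back v0 r>
5. deliver 2→0:  <0:prim v0 r>
6. deliver 0→3:  <3:back v0 r>
7. deliver 3→0:  nop
8. timeout(3):  <3:back v1 r>
9. deliver 3→0:  <0:back v1 r>
10. deliver 0→3:  nop
11. deliver 1→0:  nop
12. deliver 3→0:  nop
13. deliver 0→2:  nop
14. crash(3):  <3:✗back v1 r>
15. recover(3):  <3:back v1 r>
16. deliver 1→2:  nop
17. crash(2):  <2:✗back v0 r>
18. deliver 0→2:  nop
19. deliver 2→0:  nop
20. recover(2):  <2:back v0 r>
21. deliver 0→3:  nop
22. propose(0,'s'):  nop
23. deliver 0→3:  nop
24. deliver 3→0:  nop

r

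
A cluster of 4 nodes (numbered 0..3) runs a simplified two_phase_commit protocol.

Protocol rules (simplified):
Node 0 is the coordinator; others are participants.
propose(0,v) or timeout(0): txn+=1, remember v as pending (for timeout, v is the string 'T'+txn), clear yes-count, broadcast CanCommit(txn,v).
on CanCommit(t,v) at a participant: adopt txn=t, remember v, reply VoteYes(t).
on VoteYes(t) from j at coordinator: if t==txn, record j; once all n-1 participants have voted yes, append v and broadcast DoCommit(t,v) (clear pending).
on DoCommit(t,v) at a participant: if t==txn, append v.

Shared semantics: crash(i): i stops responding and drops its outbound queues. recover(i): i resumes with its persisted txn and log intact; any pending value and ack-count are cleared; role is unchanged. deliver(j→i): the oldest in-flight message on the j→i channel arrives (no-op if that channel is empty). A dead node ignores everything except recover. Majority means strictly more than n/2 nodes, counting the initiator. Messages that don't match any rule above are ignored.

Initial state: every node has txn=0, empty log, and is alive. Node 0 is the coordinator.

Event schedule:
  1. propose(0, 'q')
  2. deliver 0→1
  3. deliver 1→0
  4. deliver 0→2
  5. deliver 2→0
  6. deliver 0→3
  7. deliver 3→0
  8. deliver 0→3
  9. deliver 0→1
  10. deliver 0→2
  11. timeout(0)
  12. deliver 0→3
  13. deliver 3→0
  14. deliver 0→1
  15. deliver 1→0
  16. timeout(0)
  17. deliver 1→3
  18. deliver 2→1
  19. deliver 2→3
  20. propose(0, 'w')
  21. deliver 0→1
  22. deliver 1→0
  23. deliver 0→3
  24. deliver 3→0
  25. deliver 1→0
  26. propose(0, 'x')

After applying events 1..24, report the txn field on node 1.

1. propose(0,'q'):  <0:coor t1 ->
2. deliver 0→1:  <1:part t1 ->
3. deliver 1→0:  nop
4. deliver 0→2:  <2:part t1 ->
5. deliver 2→0:  nop
6. deliver 0→3:  <3:part t1 ->
7. deliver 3→0:  <0:coor t1 q>
8. deliver 0→3:  <3:part t1 q>
9. deliver 0→1:  <1:part t1 q>
10. deliver 0→2:  <2:part t1 q>
11. timeout(0):  <0:coor t2 q>
12. deliver 0→3:  <3:part t2 q>
13. deliver 3→0:  nop
14. deliver 0→1:  <1:part t2 q>
15. deliver 1→0:  nop
16. timeout(0):  <0:coor t3 q>
17. deliver 1→3:  nop
18. deliver 2→1:  nop
19. deliver 2→3:  nop
20. propose(0,'w'):  <0:coor t4 q>
21. deliver 0→1:  <1:part t3 q>
22. deliver 1→0:  nop
23. deliver 0→3:  <3:part t3 q>
24. deliver 3→0:  nop

3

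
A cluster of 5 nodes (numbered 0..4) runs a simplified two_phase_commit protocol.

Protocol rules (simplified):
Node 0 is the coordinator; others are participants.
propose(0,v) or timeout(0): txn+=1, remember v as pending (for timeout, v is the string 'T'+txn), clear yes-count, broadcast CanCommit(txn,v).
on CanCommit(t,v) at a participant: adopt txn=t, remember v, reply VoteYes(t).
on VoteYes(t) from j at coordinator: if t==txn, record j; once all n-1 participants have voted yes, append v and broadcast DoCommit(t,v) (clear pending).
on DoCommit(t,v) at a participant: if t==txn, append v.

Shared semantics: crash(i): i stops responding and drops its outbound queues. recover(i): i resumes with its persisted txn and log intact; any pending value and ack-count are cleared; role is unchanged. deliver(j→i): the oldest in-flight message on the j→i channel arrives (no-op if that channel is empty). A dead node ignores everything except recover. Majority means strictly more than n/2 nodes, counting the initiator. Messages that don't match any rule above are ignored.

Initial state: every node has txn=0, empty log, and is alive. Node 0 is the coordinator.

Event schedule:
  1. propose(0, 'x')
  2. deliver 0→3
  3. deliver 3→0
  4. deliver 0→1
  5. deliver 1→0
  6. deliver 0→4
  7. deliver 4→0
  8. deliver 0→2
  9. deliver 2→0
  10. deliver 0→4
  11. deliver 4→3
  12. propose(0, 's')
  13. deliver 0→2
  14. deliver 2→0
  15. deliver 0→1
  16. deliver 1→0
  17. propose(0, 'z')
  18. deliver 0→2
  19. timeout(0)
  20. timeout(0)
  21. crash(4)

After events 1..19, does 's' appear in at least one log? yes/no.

e1 propose(0,'x'): 0[coor,t=1,-]
e2 deliver 0→3: 3[part,t=1,-]
e3 deliver 3→0: ·
e4 deliver 0→1: 1[part,t=1,-]
e5 deliver 1→0: ·
e6 deliver 0→4: 4[part,t=1,-]
e7 deliver 4→0: ·
e8 deliver 0→2: 2[part,t=1,-]
e9 deliver 2→0: 0[coor,t=1,x]
e10 deliver 0→4: 4[part,t=1,x]
e11 deliver 4→3: ·
e12 propose(0,'s'): 0[coor,t=2,x]
e13 deliver 0→2: 2[part,t=1,x]
e14 deliver 2→0: ·
e15 deliver 0→1: 1[part,t=1,x]
e16 deliver 1→0: ·
e17 propose(0,'z'): 0[coor,t=3,x]
e18 deliver 0→2: 2[part,t=2,x]
e19 timeout(0): 0[coor,t=4,x]

no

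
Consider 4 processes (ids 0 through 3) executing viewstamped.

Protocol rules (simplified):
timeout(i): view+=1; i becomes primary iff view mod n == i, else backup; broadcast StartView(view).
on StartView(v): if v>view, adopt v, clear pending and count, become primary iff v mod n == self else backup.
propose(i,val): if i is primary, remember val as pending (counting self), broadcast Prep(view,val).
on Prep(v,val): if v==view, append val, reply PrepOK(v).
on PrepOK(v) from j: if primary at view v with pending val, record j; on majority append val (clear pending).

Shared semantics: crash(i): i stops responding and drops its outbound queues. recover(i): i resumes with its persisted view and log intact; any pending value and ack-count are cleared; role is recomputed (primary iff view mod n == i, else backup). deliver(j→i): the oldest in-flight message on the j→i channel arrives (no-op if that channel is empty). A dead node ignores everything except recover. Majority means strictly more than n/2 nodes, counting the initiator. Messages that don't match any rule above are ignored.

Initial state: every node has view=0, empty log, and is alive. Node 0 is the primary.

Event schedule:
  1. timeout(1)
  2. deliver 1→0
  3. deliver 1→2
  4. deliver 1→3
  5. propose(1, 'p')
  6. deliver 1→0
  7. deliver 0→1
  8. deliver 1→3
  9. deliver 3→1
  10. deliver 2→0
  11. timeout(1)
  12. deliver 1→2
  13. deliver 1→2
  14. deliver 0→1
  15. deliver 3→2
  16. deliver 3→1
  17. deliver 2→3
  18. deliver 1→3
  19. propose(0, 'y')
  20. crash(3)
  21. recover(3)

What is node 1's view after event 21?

2

1. timeout(1):  <1:prim v1 ->
2. deliver 1→0:  <0:back v1 ->
3. deliver 1→2:  <2:back v1 ->
4. deliver 1→3:  <3:back v1 ->
5. propose(1,'p'):  nop
6. deliver 1→0:  <0:back v1 p>
7. deliver 0→1:  nop
8. deliver 1→3:  <3:back v1 p>
9. deliver 3→1:  <1:prim v1 p>
10. deliver 2→0:  nop
11. timeout(1):  <1:back v2 p>
12. deliver 1→2:  <2:back v1 p>
13. deliver 1→2:  <2:prim v2 p>
14. deliver 0→1:  nop
15. deliver 3→2:  nop
16. deliver 3→1:  nop
17. deliver 2→3:  nop
18. deliver 1→3:  <3:back v2 p>
19. propose(0,'y'):  nop
20. crash(3):  <3:✗back v2 p>
21. recover(3):  <3:back v2 p>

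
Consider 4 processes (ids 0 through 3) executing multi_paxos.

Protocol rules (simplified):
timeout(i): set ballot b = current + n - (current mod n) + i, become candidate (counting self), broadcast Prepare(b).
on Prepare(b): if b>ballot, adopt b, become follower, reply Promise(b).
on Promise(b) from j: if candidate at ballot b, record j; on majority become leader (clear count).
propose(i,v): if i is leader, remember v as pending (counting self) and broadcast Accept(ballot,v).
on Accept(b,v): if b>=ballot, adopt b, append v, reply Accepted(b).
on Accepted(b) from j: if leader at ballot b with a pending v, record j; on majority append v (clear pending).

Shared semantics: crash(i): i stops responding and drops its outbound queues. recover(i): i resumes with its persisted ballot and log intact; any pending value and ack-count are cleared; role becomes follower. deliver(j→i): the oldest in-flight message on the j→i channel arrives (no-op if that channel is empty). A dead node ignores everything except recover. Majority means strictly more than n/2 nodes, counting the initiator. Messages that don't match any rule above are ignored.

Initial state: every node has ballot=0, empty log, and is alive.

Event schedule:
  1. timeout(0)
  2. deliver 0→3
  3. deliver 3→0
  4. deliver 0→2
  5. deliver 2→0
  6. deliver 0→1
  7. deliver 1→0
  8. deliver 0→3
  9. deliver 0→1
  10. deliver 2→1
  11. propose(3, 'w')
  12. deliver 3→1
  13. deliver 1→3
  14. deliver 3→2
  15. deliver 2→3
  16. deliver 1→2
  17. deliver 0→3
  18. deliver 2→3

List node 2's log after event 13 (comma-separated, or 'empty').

empty

[1] timeout(0) → N0(cand b4 [-])
[2] deliver 0→3 → N3(foll b4 [-])
[3] deliver 3→0 → ∅
[4] deliver 0→2 → N2(foll b4 [-])
[5] deliver 2→0 → N0(lead b4 [-])
[6] deliver 0→1 → N1(foll b4 [-])
[7] deliver 1→0 → ∅
[8] deliver 0→3 → ∅
[9] deliver 0→1 → ∅
[10] deliver 2→1 → ∅
[11] propose(3,'w') → ∅
[12] deliver 3→1 → ∅
[13] deliver 1→3 → ∅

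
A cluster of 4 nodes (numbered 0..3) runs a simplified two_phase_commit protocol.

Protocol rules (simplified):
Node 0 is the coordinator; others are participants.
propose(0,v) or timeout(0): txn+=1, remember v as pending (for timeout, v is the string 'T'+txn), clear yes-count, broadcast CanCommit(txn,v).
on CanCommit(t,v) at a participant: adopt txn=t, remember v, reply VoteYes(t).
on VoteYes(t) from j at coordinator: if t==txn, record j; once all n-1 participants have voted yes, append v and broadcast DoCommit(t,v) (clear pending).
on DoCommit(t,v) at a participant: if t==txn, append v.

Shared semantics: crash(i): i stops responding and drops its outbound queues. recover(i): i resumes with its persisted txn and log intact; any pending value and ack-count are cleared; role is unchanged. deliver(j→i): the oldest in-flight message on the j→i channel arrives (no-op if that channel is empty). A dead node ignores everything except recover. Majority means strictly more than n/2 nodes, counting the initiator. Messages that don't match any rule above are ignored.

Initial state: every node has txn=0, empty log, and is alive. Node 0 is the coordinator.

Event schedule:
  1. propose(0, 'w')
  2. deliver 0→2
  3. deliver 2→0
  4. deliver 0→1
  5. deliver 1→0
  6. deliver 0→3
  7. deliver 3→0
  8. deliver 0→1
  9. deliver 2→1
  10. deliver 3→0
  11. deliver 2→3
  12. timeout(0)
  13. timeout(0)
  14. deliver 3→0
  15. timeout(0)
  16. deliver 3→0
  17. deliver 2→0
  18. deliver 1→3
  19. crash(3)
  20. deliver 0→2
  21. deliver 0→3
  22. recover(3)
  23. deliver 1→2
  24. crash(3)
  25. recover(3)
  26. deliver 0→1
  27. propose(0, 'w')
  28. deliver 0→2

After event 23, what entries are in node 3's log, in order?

empty

step 1 propose(0,'w'): 0={coor,t=1,log=-}
step 2 deliver 0→2: 2={part,t=1,log=-}
step 3 deliver 2→0: —
step 4 deliver 0→1: 1={part,t=1,log=-}
step 5 deliver 1→0: —
step 6 deliver 0→3: 3={part,t=1,log=-}
step 7 deliver 3→0: 0={coor,t=1,log=w}
step 8 deliver 0→1: 1={part,t=1,log=w}
step 9 deliver 2→1: —
step 10 deliver 3→0: —
step 11 deliver 2→3: —
step 12 timeout(0): 0={coor,t=2,log=w}
step 13 timeout(0): 0={coor,t=3,log=w}
step 14 deliver 3→0: —
step 15 timeout(0): 0={coor,t=4,log=w}
step 16 deliver 3→0: —
step 17 deliver 2→0: —
step 18 deliver 1→3: —
step 19 crash(3): 3={✗part,t=1,log=-}
step 20 deliver 0→2: 2={part,t=1,log=w}
step 21 deliver 0→3: —
step 22 recover(3): 3={part,t=1,log=-}
step 23 deliver 1→2: —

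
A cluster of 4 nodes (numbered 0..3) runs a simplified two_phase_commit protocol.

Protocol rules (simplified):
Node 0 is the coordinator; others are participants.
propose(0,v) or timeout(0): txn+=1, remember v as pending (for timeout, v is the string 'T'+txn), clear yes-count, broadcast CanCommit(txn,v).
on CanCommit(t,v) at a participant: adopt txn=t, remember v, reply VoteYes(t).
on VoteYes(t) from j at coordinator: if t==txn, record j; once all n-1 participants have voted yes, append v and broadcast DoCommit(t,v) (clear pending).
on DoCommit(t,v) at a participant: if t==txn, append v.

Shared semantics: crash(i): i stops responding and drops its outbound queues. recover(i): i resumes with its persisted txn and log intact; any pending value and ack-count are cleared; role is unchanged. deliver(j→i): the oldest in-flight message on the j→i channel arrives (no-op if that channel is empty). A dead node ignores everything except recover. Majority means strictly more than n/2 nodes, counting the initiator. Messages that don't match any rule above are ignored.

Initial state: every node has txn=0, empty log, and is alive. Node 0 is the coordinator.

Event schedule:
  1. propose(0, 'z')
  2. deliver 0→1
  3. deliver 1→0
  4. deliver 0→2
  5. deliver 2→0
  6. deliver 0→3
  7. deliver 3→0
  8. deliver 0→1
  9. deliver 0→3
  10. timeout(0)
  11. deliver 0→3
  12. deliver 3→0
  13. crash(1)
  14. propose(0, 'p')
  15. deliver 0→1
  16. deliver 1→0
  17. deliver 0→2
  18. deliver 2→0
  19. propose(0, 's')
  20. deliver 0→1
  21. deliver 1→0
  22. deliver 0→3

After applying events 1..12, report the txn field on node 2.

e1 propose(0,'z'): 0[coor,t=1,-]
e2 deliver 0→1: 1[part,t=1,-]
e3 deliver 1→0: ·
e4 deliver 0→2: 2[part,t=1,-]
e5 deliver 2→0: ·
e6 deliver 0→3: 3[part,t=1,-]
e7 deliver 3→0: 0[coor,t=1,z]
e8 deliver 0→1: 1[part,t=1,z]
e9 deliver 0→3: 3[part,t=1,z]
e10 timeout(0): 0[coor,t=2,z]
e11 deliver 0→3: 3[part,t=2,z]
e12 deliver 3→0: ·

1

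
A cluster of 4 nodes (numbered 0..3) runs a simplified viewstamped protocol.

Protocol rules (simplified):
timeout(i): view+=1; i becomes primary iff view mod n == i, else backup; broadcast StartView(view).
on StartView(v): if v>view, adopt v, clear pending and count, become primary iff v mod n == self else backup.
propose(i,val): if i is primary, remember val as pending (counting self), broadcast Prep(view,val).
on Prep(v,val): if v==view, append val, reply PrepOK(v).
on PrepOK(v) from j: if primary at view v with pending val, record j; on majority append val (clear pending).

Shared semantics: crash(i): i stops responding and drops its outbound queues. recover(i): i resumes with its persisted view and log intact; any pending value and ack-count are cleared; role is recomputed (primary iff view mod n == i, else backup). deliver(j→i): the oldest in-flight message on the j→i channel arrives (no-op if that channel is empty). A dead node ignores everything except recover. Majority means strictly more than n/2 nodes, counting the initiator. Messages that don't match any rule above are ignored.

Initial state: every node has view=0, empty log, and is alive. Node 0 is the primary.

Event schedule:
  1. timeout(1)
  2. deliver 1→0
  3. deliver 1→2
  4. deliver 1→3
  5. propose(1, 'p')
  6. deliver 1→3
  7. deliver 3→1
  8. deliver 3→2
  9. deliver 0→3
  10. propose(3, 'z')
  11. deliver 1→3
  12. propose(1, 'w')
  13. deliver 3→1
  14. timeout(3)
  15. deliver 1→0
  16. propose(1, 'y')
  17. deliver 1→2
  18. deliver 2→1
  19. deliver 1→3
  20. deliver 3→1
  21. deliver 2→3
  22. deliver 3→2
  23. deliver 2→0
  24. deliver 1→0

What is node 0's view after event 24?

[1] timeout(1) → N1(prim v1 [-])
[2] deliver 1→0 → N0(back v1 [-])
[3] deliver 1→2 → N2(back v1 [-])
[4] deliver 1→3 → N3(back v1 [-])
[5] propose(1,'p') → ∅
[6] deliver 1→3 → N3(back v1 [p])
[7] deliver 3→1 → ∅
[8] deliver 3→2 → ∅
[9] deliver 0→3 → ∅
[10] propose(3,'z') → ∅
[11] deliver 1→3 → ∅
[12] propose(1,'w') → ∅
[13] deliver 3→1 → ∅
[14] timeout(3) → N3(back v2 [p])
[15] deliver 1→0 → N0(back v1 [p])
[16] propose(1,'y') → ∅
[17] deliver 1→2 → N2(back v1 [p])
[18] deliver 2→1 → ∅
[19] deliver 1→3 → ∅
[20] deliver 3→1 → N1(back v2 [-])
[21] deliver 2→3 → ∅
[22] deliver 3→2 → N2(prim v2 [p])
[23] deliver 2→0 → ∅
[24] deliver 1→0 → N0(back v1 [p,w])

1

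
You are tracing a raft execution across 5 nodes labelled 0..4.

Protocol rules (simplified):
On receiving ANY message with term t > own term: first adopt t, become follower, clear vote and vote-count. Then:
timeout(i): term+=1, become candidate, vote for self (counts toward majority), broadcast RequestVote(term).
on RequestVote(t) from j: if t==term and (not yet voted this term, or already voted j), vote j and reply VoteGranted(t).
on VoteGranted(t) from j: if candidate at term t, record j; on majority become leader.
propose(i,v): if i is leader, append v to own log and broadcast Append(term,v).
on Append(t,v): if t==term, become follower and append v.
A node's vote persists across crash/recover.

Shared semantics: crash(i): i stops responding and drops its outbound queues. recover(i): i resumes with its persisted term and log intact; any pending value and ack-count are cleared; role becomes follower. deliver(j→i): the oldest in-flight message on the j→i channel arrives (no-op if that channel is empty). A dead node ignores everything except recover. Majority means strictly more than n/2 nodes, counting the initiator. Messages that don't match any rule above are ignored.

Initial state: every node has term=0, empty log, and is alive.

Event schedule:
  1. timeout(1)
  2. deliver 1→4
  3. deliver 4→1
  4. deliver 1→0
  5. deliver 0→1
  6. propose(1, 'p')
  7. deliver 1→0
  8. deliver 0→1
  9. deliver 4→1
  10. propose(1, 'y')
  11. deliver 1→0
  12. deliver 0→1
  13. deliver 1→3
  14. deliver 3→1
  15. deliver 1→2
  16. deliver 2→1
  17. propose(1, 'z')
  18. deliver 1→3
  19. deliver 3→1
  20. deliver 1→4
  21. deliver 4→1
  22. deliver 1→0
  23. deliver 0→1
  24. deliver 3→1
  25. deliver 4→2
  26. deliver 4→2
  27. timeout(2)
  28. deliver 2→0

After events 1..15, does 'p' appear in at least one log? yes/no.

1. timeout(1):  <1:cand t1 ->
2. deliver 1→4:  <4:foll t1 ->
3. deliver 4→1:  nop
4. deliver 1→0:  <0:foll t1 ->
5. deliver 0→1:  <1:lead t1 ->
6. propose(1,'p'):  <1:lead t1 p>
7. deliver 1→0:  <0:foll t1 p>
8. deliver 0→1:  nop
9. deliver 4→1:  nop
10. propose(1,'y'):  <1:lead t1 p,y>
11. deliver 1→0:  <0:foll t1 p,y>
12. deliver 0→1:  nop
13. deliver 1→3:  <3:foll t1 ->
14. deliver 3→1:  nop
15. deliver 1→2:  <2:foll t1 ->

yes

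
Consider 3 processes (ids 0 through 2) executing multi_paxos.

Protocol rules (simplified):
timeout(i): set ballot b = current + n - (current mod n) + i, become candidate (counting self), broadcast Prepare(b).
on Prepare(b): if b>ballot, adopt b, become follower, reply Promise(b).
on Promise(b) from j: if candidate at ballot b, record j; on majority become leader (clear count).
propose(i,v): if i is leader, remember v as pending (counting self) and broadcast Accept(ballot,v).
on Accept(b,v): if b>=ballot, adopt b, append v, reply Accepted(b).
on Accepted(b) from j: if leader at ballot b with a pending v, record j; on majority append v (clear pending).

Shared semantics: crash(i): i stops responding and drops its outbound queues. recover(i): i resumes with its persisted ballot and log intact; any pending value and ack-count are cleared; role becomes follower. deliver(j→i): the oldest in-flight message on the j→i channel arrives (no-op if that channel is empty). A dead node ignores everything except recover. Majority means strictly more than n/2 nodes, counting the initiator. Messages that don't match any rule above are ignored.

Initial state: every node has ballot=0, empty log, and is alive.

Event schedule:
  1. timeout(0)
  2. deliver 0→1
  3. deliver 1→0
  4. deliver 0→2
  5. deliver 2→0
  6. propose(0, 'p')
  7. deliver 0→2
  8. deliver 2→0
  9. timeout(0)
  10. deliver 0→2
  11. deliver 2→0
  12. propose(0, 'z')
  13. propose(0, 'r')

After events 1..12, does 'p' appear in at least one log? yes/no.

yes

[1] timeout(0) → N0(cand b3 [-])
[2] deliver 0→1 → N1(foll b3 [-])
[3] deliver 1→0 → N0(lead b3 [-])
[4] deliver 0→2 → N2(foll b3 [-])
[5] deliver 2→0 → ∅
[6] propose(0,'p') → ∅
[7] deliver 0→2 → N2(foll b3 [p])
[8] deliver 2→0 → N0(lead b3 [p])
[9] timeout(0) → N0(cand b6 [p])
[10] deliver 0→2 → N2(foll b6 [p])
[11] deliver 2→0 → N0(lead b6 [p])
[12] propose(0,'z') → ∅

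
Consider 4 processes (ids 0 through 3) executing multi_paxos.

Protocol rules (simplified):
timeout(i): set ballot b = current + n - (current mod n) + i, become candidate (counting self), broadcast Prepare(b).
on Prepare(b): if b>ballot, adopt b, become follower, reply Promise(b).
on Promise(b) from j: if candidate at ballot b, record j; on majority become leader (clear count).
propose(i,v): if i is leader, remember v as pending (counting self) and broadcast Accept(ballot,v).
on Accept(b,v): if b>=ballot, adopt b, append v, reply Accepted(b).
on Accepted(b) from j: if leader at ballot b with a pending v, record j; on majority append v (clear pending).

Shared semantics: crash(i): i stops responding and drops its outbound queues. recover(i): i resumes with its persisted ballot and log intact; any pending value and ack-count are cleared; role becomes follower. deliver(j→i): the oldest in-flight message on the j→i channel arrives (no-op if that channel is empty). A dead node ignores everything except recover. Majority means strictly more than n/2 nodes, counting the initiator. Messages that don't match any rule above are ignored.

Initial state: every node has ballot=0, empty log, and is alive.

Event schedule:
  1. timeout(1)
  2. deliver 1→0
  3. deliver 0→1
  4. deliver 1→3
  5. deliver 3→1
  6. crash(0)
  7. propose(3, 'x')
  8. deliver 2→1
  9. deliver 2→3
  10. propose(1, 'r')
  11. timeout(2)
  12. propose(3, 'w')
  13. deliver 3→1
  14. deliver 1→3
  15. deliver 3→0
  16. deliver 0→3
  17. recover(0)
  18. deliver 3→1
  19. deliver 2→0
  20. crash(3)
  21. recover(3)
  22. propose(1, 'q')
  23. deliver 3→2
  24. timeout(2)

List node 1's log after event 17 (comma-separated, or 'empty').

empty

1. timeout(1):  <1:cand b5 ->
2. deliver 1→0:  <0:foll b5 ->
3. deliver 0→1:  nop
4. deliver 1→3:  <3:foll b5 ->
5. deliver 3→1:  <1:lead b5 ->
6. crash(0):  <0:✗foll b5 ->
7. propose(3,'x'):  nop
8. deliver 2→1:  nop
9. deliver 2→3:  nop
10. propose(1,'r'):  nop
11. timeout(2):  <2:cand b6 ->
12. propose(3,'w'):  nop
13. deliver 3→1:  nop
14. deliver 1→3:  <3:foll b5 r>
15. deliver 3→0:  nop
16. deliver 0→3:  nop
17. recover(0):  <0:foll b5 ->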